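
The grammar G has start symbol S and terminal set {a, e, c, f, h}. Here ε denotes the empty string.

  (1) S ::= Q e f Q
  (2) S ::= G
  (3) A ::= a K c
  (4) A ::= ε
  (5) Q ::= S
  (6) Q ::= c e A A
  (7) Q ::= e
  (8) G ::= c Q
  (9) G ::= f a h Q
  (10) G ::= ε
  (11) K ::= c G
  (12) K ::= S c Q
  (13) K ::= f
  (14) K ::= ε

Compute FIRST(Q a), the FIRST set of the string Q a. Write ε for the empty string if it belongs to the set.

{a, c, e, f}

FIRST(A): from A::=a K c we get {a}; from A::=ε we get {ε}. So FIRST(A) = {ε, a}.
FIRST(G): from G::=c Q we get {c}; from G::=f a h Q we get {f}; from G::=ε we get {ε}. So FIRST(G) = {ε, c, f}.
FIRST(S): from S::=Q e f Q we get {c, e, f}; from S::=G we get {ε, c, f}. So FIRST(S) = {ε, c, e, f}.
FIRST(Q): from Q::=S we get {ε, c, e, f}; from Q::=c e A A we get {c}; from Q::=e we get {e}. So FIRST(Q) = {ε, c, e, f}.
FIRST(K): from K::=c G we get {c}; from K::=S c Q we get {c, e, f}; from K::=f we get {f}; from K::=ε we get {ε}. So FIRST(K) = {ε, c, e, f}.
FIRST(Q a): take FIRST of each symbol in turn, carrying on past any symbol whose FIRST contains ε; result {a, c, e, f}.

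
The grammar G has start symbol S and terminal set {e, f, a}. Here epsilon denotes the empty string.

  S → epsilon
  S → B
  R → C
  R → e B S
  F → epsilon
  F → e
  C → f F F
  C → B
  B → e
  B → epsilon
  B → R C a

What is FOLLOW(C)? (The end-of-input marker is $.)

FIRST(F): from F→epsilon we get {epsilon}; from F→e we get {e}. So FIRST(F) = {epsilon, e}.
FIRST(S): from S→epsilon we get {epsilon}; from S→B we get {epsilon, a, e, f}. So FIRST(S) = {epsilon, a, e, f}.
FIRST(R): from R→C we get {epsilon, a, e, f}; from R→e B S we get {e}. So FIRST(R) = {epsilon, a, e, f}.
FIRST(C): from C→f F F we get {f}; from C→B we get {epsilon, a, e, f}. So FIRST(C) = {epsilon, a, e, f}.
FIRST(B): from B→e we get {e}; from B→epsilon we get {epsilon}; from B→R C a we get {a, e, f}. So FIRST(B) = {epsilon, a, e, f}.
FOLLOW(S) includes $ since S is the start symbol.
FOLLOW(R): in B→R C a, R is followed by C a with FIRST {a, e, f}. Thus FOLLOW(R) = {a, e, f}.
FOLLOW(S): in R→e B S, the suffix after S is empty, so FOLLOW(S) ⊇ FOLLOW(R) = {a, e, f}. Thus FOLLOW(S) = {$, a, e, f}.
FOLLOW(C): in R→C, the suffix after C is empty, so FOLLOW(C) ⊇ FOLLOW(R) = {a, e, f}; in B→R C a, C is followed by a with FIRST {a}. Thus FOLLOW(C) = {a, e, f}.
FOLLOW(F): in C→f F F (occurrence 1), F is followed by F with FIRST {epsilon, e}; in C→f F F (occurrence 1), the suffix after F is nullable, so FOLLOW(F) ⊇ FOLLOW(C) = {a, e, f}; in C→f F F (occurrence 2), the suffix after F is empty, so FOLLOW(F) ⊇ FOLLOW(C) = {a, e, f}. Thus FOLLOW(F) = {a, e, f}.
FOLLOW(B): in S→B, the suffix after B is empty, so FOLLOW(B) ⊇ FOLLOW(S) = {$, a, e, f}; in R→e B S, B is followed by S with FIRST {epsilon, a, e, f}; in R→e B S, the suffix after B is nullable, so FOLLOW(B) ⊇ FOLLOW(R) = {a, e, f}; in C→B, the suffix after B is empty, so FOLLOW(B) ⊇ FOLLOW(C) = {a, e, f}. Thus FOLLOW(B) = {$, a, e, f}.

{a, e, f}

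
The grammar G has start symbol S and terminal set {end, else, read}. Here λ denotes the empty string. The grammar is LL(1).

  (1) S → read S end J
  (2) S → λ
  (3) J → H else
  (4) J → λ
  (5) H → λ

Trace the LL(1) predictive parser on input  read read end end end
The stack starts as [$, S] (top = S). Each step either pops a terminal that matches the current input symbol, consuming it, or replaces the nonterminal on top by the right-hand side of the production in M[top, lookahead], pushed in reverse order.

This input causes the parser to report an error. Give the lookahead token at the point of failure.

end

      Stack                 Input                    Action
   1  $ S                   read read end end end $  expand S → read S end J
   2  $ J end S read        read read end end end $  match read
   3  $ J end S             read end end end $       expand S → read S end J
   4  $ J end J end S read  read end end end $       match read
   5  $ J end J end S       end end end $            expand S → λ
   6  $ J end J end         end end end $            match end
   7  $ J end J             end end $                expand J → λ
   8  $ J end               end end $                match end
   9  $ J                   end $                    expand J → λ
  10  $                     end $                    error: stack empty but input remains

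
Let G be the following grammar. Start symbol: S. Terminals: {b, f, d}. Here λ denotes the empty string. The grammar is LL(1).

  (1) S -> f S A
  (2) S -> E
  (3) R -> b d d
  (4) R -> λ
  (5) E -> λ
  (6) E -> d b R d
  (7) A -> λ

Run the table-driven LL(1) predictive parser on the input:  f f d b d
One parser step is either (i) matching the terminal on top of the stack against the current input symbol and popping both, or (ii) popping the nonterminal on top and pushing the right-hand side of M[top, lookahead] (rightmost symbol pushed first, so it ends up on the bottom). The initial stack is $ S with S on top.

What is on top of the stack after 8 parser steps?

R

     Stack          Input        Action
  1  $ S            f f d b d $  expand S -> f S A
  2  $ A S f        f f d b d $  match f
  3  $ A S          f d b d $    expand S -> f S A
  4  $ A A S f      f d b d $    match f
  5  $ A A S        d b d $      expand S -> E
  6  $ A A E        d b d $      expand E -> d b R d
  7  $ A A d R b d  d b d $      match d
  8  $ A A d R b    b d $        match b
Stack after step 8: $ A A d R (top = R).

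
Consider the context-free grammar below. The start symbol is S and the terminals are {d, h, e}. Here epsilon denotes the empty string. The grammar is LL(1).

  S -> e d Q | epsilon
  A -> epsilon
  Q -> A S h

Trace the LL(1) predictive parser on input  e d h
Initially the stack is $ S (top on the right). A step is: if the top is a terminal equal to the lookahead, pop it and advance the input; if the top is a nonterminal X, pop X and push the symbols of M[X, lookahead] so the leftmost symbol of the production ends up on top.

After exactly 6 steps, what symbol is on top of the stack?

h

step 1: stack=$ S  input=e d h $  — expand S -> e d Q
step 2: stack=$ Q d e  input=e d h $  — match e
step 3: stack=$ Q d  input=d h $  — match d
step 4: stack=$ Q  input=h $  — expand Q -> A S h
step 5: stack=$ h S A  input=h $  — expand A -> epsilon
step 6: stack=$ h S  input=h $  — expand S -> epsilon
Stack after step 6: $ h (top = h).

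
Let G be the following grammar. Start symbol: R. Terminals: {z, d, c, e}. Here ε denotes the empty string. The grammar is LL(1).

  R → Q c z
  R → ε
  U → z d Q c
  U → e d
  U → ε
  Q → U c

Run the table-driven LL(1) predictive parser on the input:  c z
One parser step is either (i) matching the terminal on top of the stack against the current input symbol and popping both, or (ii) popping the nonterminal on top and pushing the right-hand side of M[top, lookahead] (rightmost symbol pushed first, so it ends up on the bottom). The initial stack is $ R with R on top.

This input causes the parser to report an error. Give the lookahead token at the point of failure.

step 1: stack=$ R  input=c z $  — expand R → Q c z
step 2: stack=$ z c Q  input=c z $  — expand Q → U c
step 3: stack=$ z c c U  input=c z $  — expand U → ε
step 4: stack=$ z c c  input=c z $  — match c
step 5: stack=$ z c  input=z $  — error: top is terminal c but lookahead is z

z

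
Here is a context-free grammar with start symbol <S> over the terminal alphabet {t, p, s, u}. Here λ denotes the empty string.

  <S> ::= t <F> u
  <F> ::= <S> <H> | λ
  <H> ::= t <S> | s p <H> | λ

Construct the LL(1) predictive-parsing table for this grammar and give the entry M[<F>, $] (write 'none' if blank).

FIRST(<S>) = {t}
FIRST(<H>) = {λ, s, t}
FIRST(<F>) = {λ, t}  (via <S> <H>)
FOLLOW(<S>) includes $ since <S> is the start symbol.
FOLLOW(<F>): in <S>::=t <F> u, <F> is followed by u with FIRST {u}. Thus FOLLOW(<F>) = {u}.
For <F> ::= <S> <H>: FIRST(<S> <H>) = {t}, so it goes in M[<F>, t] for t ∈ {t}.
For <F> ::= λ: FIRST(λ) = {λ}, so it goes in M[<F>, t] for t ∈ {}; since λ ∈ FIRST, also for every t ∈ FOLLOW(<F>) = {u}.
None of these place a production in M[<F>, $].

none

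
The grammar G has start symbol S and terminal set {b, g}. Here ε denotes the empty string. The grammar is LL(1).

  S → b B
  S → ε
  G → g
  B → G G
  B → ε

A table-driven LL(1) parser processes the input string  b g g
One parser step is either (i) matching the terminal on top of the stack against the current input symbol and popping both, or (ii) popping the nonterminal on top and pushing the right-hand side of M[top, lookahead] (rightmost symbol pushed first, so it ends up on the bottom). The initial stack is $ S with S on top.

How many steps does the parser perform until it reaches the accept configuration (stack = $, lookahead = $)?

     Stack  Input    Action
  1  $ S    b g g $  expand S → b B
  2  $ B b  b g g $  match b
  3  $ B    g g $    expand B → G G
  4  $ G G  g g $    expand G → g
  5  $ G g  g g $    match g
  6  $ G    g $      expand G → g
  7  $ g    g $      match g
Accept reached after 7 steps.

7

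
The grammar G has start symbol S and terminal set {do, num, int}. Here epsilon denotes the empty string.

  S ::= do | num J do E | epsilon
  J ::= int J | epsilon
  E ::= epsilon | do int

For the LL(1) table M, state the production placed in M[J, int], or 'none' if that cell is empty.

FIRST(S): from S::=do we get {do}; from S::=num J do E we get {num}; from S::=epsilon we get {epsilon}. So FIRST(S) = {epsilon, do, num}.
FIRST(J): from J::=int J we get {int}; from J::=epsilon we get {epsilon}. So FIRST(J) = {epsilon, int}.
FIRST(E): from E::=epsilon we get {epsilon}; from E::=do int we get {do}. So FIRST(E) = {epsilon, do}.
FOLLOW(S) includes $ since S is the start symbol.
FOLLOW(J): in S::=num J do E, J is followed by do E with FIRST {do}; in J::=int J, the suffix after J is empty (adds nothing new). Thus FOLLOW(J) = {do}.
For J ::= int J: FIRST(int J) = {int}, so it goes in M[J, t] for t ∈ {int}.
For J ::= epsilon: FIRST(epsilon) = {epsilon}, so it goes in M[J, t] for t ∈ {}; since epsilon ∈ FIRST, also for every t ∈ FOLLOW(J) = {do}.

J ::= int J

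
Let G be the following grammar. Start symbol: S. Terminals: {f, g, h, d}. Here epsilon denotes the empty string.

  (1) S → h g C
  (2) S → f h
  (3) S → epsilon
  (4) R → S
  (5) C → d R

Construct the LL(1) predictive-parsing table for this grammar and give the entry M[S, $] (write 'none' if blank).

FIRST(S): from S→h g C we get {h}; from S→f h we get {f}; from S→epsilon we get {epsilon}. So FIRST(S) = {epsilon, f, h}.
FIRST(C): from C→d R we get {d}. So FIRST(C) = {d}.
FIRST(R): from R→S we get {epsilon, f, h}. So FIRST(R) = {epsilon, f, h}.
FOLLOW(S) includes $ since S is the start symbol.
FOLLOW(S): in R→S, the suffix after S is empty, so FOLLOW(S) ⊇ FOLLOW(R) = {$}. Thus FOLLOW(S) = {$}.
FOLLOW(R): in C→d R, the suffix after R is empty, so FOLLOW(R) ⊇ FOLLOW(C) = {$}. Thus FOLLOW(R) = {$}.
For S → h g C: FIRST(h g C) = {h}, so it goes in M[S, t] for t ∈ {h}.
For S → f h: FIRST(f h) = {f}, so it goes in M[S, t] for t ∈ {f}.
For S → epsilon: FIRST(epsilon) = {epsilon}, so it goes in M[S, t] for t ∈ {}; since epsilon ∈ FIRST, also for every t ∈ FOLLOW(S) = {$}.

S → epsilon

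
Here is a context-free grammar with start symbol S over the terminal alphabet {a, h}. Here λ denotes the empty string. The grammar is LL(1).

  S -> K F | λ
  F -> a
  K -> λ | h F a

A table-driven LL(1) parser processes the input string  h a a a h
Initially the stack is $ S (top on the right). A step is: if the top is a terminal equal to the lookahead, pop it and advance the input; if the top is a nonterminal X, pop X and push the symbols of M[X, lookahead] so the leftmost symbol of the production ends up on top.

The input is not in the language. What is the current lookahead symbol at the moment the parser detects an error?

h

     Stack      Input        Action
  1  $ S        h a a a h $  expand S -> K F
  2  $ F K      h a a a h $  expand K -> h F a
  3  $ F a F h  h a a a h $  match h
  4  $ F a F    a a a h $    expand F -> a
  5  $ F a a    a a a h $    match a
  6  $ F a      a a h $      match a
  7  $ F        a h $        expand F -> a
  8  $ a        a h $        match a
  9  $          h $          error: stack empty but input remains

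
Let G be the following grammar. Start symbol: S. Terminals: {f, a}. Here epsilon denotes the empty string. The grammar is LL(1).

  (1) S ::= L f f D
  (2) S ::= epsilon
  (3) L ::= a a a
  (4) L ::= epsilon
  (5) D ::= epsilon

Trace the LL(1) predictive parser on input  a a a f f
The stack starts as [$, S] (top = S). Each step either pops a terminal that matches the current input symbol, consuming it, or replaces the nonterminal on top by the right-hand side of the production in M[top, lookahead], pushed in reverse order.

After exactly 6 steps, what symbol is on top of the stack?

f

     Stack          Input        Action
  1  $ S            a a a f f $  expand S ::= L f f D
  2  $ D f f L      a a a f f $  expand L ::= a a a
  3  $ D f f a a a  a a a f f $  match a
  4  $ D f f a a    a a f f $    match a
  5  $ D f f a      a f f $      match a
  6  $ D f f        f f $        match f
Stack after step 6: $ D f (top = f).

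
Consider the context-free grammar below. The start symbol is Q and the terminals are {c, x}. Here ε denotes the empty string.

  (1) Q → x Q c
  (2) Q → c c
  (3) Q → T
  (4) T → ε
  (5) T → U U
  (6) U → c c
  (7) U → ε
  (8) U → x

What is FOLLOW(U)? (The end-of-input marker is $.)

FIRST(U) = {ε, c, x}
FIRST(T) = {ε, c, x}  (via U U)
FIRST(Q) = {ε, c, x}  (via T)
FOLLOW(Q) includes $ since Q is the start symbol.
FOLLOW(Q): in Q→x Q c, Q is followed by c with FIRST {c}. Thus FOLLOW(Q) = {$, c}.
FOLLOW(T): in Q→T, the suffix after T is empty, so FOLLOW(T) ⊇ FOLLOW(Q) = {$, c}. Thus FOLLOW(T) = {$, c}.
FOLLOW(U): in T→U U (occurrence 1), U is followed by U with FIRST {ε, c, x}; in T→U U (occurrence 1), the suffix after U is nullable, so FOLLOW(U) ⊇ FOLLOW(T) = {$, c}; in T→U U (occurrence 2), the suffix after U is empty, so FOLLOW(U) ⊇ FOLLOW(T) = {$, c}. Thus FOLLOW(U) = {$, c, x}.

{$, c, x}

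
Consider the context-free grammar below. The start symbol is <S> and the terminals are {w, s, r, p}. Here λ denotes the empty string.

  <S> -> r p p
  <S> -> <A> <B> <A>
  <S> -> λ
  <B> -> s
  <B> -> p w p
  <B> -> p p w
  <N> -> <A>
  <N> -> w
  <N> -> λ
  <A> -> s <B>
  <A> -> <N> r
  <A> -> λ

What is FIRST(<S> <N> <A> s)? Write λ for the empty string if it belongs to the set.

{p, r, s, w}

FIRST(<B>) = {p, s}
FIRST(<S>) = {λ, p, r, s, w}  (via <A> <B> <A>)
FIRST(<N>) = {λ, r, s, w}  (via <A>)
FIRST(<A>) = {λ, r, s, w}  (via <N> r)
FIRST(<S> <N> <A> s): take FIRST of each symbol in turn, carrying on past any symbol whose FIRST contains λ; result {p, r, s, w}.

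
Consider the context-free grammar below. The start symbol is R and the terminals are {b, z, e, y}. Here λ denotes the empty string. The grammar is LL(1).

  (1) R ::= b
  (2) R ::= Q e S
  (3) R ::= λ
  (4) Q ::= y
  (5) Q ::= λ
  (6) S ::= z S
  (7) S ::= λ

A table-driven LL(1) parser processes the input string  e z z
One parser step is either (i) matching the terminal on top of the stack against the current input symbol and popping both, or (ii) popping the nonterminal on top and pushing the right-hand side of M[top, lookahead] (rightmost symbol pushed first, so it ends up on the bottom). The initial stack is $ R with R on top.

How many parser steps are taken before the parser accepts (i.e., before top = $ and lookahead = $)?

8

step 1: stack=$ R  input=e z z $  — expand R ::= Q e S
step 2: stack=$ S e Q  input=e z z $  — expand Q ::= λ
step 3: stack=$ S e  input=e z z $  — match e
step 4: stack=$ S  input=z z $  — expand S ::= z S
step 5: stack=$ S z  input=z z $  — match z
step 6: stack=$ S  input=z $  — expand S ::= z S
step 7: stack=$ S z  input=z $  — match z
step 8: stack=$ S  input=$  — expand S ::= λ
Accept reached after 8 steps.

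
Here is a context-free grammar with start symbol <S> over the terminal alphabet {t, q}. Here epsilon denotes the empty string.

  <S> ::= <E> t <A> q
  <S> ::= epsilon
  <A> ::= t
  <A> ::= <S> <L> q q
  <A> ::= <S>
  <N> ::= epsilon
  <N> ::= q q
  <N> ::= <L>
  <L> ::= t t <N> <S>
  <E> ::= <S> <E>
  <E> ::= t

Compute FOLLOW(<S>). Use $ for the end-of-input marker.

{$, q, t}

FIRST(<L>): from <L>::=t t <N> <S> we get {t}. So FIRST(<L>) = {t}.
FIRST(<N>): from <N>::=epsilon we get {epsilon}; from <N>::=q q we get {q}; from <N>::=<L> we get {t}. So FIRST(<N>) = {epsilon, q, t}.
FIRST(<S>): from <S>::=<E> t <A> q we get {t}; from <S>::=epsilon we get {epsilon}. So FIRST(<S>) = {epsilon, t}.
FIRST(<A>): from <A>::=t we get {t}; from <A>::=<S> <L> q q we get {t}; from <A>::=<S> we get {epsilon, t}. So FIRST(<A>) = {epsilon, t}.
FIRST(<E>): from <E>::=<S> <E> we get {t}; from <E>::=t we get {t}. So FIRST(<E>) = {t}.
FOLLOW(<S>) includes $ since <S> is the start symbol.
FOLLOW(<A>): in <S>::=<E> t <A> q, <A> is followed by q with FIRST {q}. Thus FOLLOW(<A>) = {q}.
FOLLOW(<E>): in <S>::=<E> t <A> q, <E> is followed by t <A> q with FIRST {t}; in <E>::=<S> <E>, the suffix after <E> is empty (adds nothing new). Thus FOLLOW(<E>) = {t}.
FOLLOW(<S>): in <A>::=<S> <L> q q, <S> is followed by <L> q q with FIRST {t}; in <A>::=<S>, the suffix after <S> is empty, so FOLLOW(<S>) ⊇ FOLLOW(<A>) = {q}; in <L>::=t t <N> <S>, the suffix after <S> is empty, so FOLLOW(<S>) ⊇ FOLLOW(<L>) = {q, t}; in <E>::=<S> <E>, <S> is followed by <E> with FIRST {t}. Thus FOLLOW(<S>) = {$, q, t}.
FOLLOW(<N>): in <L>::=t t <N> <S>, <N> is followed by <S> with FIRST {epsilon, t}; in <L>::=t t <N> <S>, the suffix after <N> is nullable, so FOLLOW(<N>) ⊇ FOLLOW(<L>) = {q, t}. Thus FOLLOW(<N>) = {q, t}.
FOLLOW(<L>): in <A>::=<S> <L> q q, <L> is followed by q q with FIRST {q}; in <N>::=<L>, the suffix after <L> is empty, so FOLLOW(<L>) ⊇ FOLLOW(<N>) = {q, t}. Thus FOLLOW(<L>) = {q, t}.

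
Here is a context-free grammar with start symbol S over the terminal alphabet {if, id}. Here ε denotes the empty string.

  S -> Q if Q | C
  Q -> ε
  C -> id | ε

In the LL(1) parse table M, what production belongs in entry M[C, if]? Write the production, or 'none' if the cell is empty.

none

FIRST(Q) = {ε}
FIRST(C) = {ε, id}
FIRST(S) = {ε, id, if}  (via Q if Q, C)
FOLLOW(S) includes $ since S is the start symbol.
FOLLOW(S): S appears on no right-hand side. Thus FOLLOW(S) = {$}.
FOLLOW(C): in S->C, the suffix after C is empty, so FOLLOW(C) ⊇ FOLLOW(S) = {$}. Thus FOLLOW(C) = {$}.
For C -> id: FIRST(id) = {id}, so it goes in M[C, t] for t ∈ {id}.
For C -> ε: FIRST(ε) = {ε}, so it goes in M[C, t] for t ∈ {}; since ε ∈ FIRST, also for every t ∈ FOLLOW(C) = {$}.
None of these place a production in M[C, if].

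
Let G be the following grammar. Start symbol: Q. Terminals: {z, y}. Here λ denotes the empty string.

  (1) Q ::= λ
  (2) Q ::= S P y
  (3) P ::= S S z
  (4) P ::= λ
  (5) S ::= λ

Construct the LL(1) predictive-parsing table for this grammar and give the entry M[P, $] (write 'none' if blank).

FIRST(S) = {λ}
FIRST(P) = {λ, z}  (via S S z)
FIRST(Q) = {λ, y, z}  (via S P y)
FOLLOW(Q) includes $ since Q is the start symbol.
FOLLOW(P): in Q::=S P y, P is followed by y with FIRST {y}. Thus FOLLOW(P) = {y}.
For P ::= S S z: FIRST(S S z) = {z}, so it goes in M[P, t] for t ∈ {z}.
For P ::= λ: FIRST(λ) = {λ}, so it goes in M[P, t] for t ∈ {}; since λ ∈ FIRST, also for every t ∈ FOLLOW(P) = {y}.
None of these place a production in M[P, $].

none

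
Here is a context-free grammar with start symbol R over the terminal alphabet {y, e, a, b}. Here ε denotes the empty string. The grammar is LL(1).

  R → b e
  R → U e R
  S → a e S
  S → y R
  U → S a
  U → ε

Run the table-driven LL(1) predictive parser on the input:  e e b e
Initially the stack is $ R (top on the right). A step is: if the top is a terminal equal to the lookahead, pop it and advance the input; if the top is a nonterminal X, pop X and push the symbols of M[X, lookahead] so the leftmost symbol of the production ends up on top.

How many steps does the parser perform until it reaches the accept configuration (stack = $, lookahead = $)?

9

step 1: stack=$ R  input=e e b e $  — expand R → U e R
step 2: stack=$ R e U  input=e e b e $  — expand U → ε
step 3: stack=$ R e  input=e e b e $  — match e
step 4: stack=$ R  input=e b e $  — expand R → U e R
step 5: stack=$ R e U  input=e b e $  — expand U → ε
step 6: stack=$ R e  input=e b e $  — match e
step 7: stack=$ R  input=b e $  — expand R → b e
step 8: stack=$ e b  input=b e $  — match b
step 9: stack=$ e  input=e $  — match e
Accept reached after 9 steps.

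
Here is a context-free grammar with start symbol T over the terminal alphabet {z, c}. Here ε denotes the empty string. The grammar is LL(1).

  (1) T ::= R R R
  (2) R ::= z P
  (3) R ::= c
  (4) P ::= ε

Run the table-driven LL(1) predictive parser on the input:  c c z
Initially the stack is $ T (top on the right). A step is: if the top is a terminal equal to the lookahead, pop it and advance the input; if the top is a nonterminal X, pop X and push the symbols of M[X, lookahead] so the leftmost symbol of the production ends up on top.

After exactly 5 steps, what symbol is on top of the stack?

step 1: stack=$ T  input=c c z $  — expand T ::= R R R
step 2: stack=$ R R R  input=c c z $  — expand R ::= c
step 3: stack=$ R R c  input=c c z $  — match c
step 4: stack=$ R R  input=c z $  — expand R ::= c
step 5: stack=$ R c  input=c z $  — match c
Stack after step 5: $ R (top = R).

R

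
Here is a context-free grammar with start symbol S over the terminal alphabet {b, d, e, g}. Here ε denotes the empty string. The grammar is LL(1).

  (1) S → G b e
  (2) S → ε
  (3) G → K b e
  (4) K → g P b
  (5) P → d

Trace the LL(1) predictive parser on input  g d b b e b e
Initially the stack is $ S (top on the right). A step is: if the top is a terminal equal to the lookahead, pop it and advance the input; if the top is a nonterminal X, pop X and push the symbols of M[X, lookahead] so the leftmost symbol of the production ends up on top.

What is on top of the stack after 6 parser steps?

step 1: stack=$ S  input=g d b b e b e $  — expand S → G b e
step 2: stack=$ e b G  input=g d b b e b e $  — expand G → K b e
step 3: stack=$ e b e b K  input=g d b b e b e $  — expand K → g P b
step 4: stack=$ e b e b b P g  input=g d b b e b e $  — match g
step 5: stack=$ e b e b b P  input=d b b e b e $  — expand P → d
step 6: stack=$ e b e b b d  input=d b b e b e $  — match d
Stack after step 6: $ e b e b b (top = b).

b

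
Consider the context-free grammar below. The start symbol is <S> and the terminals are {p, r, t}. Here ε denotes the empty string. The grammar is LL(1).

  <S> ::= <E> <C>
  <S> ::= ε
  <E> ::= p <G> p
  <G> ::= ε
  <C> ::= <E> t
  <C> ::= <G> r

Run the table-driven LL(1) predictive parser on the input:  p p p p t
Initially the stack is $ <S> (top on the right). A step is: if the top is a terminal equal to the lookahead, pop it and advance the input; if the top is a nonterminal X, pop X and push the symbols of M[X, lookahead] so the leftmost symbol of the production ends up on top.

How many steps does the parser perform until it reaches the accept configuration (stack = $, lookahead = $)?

11

step 1: stack=$ <S>  input=p p p p t $  — expand <S> ::= <E> <C>
step 2: stack=$ <C> <E>  input=p p p p t $  — expand <E> ::= p <G> p
step 3: stack=$ <C> p <G> p  input=p p p p t $  — match p
step 4: stack=$ <C> p <G>  input=p p p t $  — expand <G> ::= ε
step 5: stack=$ <C> p  input=p p p t $  — match p
step 6: stack=$ <C>  input=p p t $  — expand <C> ::= <E> t
step 7: stack=$ t <E>  input=p p t $  — expand <E> ::= p <G> p
step 8: stack=$ t p <G> p  input=p p t $  — match p
step 9: stack=$ t p <G>  input=p t $  — expand <G> ::= ε
step 10: stack=$ t p  input=p t $  — match p
step 11: stack=$ t  input=t $  — match t
Accept reached after 11 steps.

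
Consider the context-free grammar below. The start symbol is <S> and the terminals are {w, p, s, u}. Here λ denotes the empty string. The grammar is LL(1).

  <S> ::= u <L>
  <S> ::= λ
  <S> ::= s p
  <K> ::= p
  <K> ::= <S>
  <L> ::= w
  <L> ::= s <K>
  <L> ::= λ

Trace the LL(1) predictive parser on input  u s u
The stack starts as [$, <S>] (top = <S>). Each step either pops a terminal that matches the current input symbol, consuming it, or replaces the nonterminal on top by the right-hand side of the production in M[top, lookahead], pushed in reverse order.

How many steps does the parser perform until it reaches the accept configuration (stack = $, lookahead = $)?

8

step 1: stack=$ <S>  input=u s u $  — expand <S> ::= u <L>
step 2: stack=$ <L> u  input=u s u $  — match u
step 3: stack=$ <L>  input=s u $  — expand <L> ::= s <K>
step 4: stack=$ <K> s  input=s u $  — match s
step 5: stack=$ <K>  input=u $  — expand <K> ::= <S>
step 6: stack=$ <S>  input=u $  — expand <S> ::= u <L>
step 7: stack=$ <L> u  input=u $  — match u
step 8: stack=$ <L>  input=$  — expand <L> ::= λ
Accept reached after 8 steps.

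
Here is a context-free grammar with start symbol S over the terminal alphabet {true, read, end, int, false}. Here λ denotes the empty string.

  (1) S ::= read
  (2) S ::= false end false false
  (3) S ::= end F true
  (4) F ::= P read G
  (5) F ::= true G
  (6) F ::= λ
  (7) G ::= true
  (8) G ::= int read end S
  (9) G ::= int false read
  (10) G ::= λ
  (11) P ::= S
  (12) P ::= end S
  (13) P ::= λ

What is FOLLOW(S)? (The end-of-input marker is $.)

{$, read, true}

FIRST(S) = {end, false, read}
FIRST(G) = {λ, int, true}
FIRST(P) = {λ, end, false, read}  (via S)
FIRST(F) = {λ, end, false, read, true}  (via P read G)
FOLLOW(S) includes $ since S is the start symbol.
FOLLOW(F): in S::=end F true, F is followed by true with FIRST {true}. Thus FOLLOW(F) = {true}.
FOLLOW(G): in F::=P read G, the suffix after G is empty, so FOLLOW(G) ⊇ FOLLOW(F) = {true}; in F::=true G, the suffix after G is empty, so FOLLOW(G) ⊇ FOLLOW(F) = {true}. Thus FOLLOW(G) = {true}.
FOLLOW(P): in F::=P read G, P is followed by read G with FIRST {read}. Thus FOLLOW(P) = {read}.
FOLLOW(S): in G::=int read end S, the suffix after S is empty, so FOLLOW(S) ⊇ FOLLOW(G) = {true}; in P::=S, the suffix after S is empty, so FOLLOW(S) ⊇ FOLLOW(P) = {read}; in P::=end S, the suffix after S is empty, so FOLLOW(S) ⊇ FOLLOW(P) = {read}. Thus FOLLOW(S) = {$, read, true}.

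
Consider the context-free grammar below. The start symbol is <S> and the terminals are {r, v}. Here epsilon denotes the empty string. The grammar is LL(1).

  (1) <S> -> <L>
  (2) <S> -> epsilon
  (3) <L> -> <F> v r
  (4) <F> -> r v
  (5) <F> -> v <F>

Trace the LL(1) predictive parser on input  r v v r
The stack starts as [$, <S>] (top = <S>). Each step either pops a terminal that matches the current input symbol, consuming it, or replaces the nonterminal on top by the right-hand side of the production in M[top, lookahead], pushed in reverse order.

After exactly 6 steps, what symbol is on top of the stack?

     Stack      Input      Action
  1  $ <S>      r v v r $  expand <S> -> <L>
  2  $ <L>      r v v r $  expand <L> -> <F> v r
  3  $ r v <F>  r v v r $  expand <F> -> r v
  4  $ r v v r  r v v r $  match r
  5  $ r v v    v v r $    match v
  6  $ r v      v r $      match v
Stack after step 6: $ r (top = r).

r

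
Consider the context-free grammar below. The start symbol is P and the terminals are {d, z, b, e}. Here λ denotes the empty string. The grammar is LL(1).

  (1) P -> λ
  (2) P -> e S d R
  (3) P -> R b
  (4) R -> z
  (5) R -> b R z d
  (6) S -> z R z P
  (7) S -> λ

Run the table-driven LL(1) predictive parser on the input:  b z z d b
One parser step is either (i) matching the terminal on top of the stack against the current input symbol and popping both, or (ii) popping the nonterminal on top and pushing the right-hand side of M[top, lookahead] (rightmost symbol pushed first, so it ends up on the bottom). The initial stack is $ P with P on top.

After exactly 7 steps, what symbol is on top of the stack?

b

     Stack        Input        Action
  1  $ P          b z z d b $  expand P -> R b
  2  $ b R        b z z d b $  expand R -> b R z d
  3  $ b d z R b  b z z d b $  match b
  4  $ b d z R    z z d b $    expand R -> z
  5  $ b d z z    z z d b $    match z
  6  $ b d z      z d b $      match z
  7  $ b d        d b $        match d
Stack after step 7: $ b (top = b).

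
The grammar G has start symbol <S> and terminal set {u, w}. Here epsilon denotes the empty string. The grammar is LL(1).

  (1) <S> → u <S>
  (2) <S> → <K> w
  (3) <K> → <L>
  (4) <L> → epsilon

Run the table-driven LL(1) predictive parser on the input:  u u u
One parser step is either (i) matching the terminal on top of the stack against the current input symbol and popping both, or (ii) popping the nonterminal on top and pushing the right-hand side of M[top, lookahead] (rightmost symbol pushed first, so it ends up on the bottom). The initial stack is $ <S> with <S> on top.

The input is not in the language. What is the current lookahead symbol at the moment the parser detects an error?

$

step 1: stack=$ <S>  input=u u u $  — expand <S> → u <S>
step 2: stack=$ <S> u  input=u u u $  — match u
step 3: stack=$ <S>  input=u u $  — expand <S> → u <S>
step 4: stack=$ <S> u  input=u u $  — match u
step 5: stack=$ <S>  input=u $  — expand <S> → u <S>
step 6: stack=$ <S> u  input=u $  — match u
step 7: stack=$ <S>  input=$  — error: M[<S>, $] is empty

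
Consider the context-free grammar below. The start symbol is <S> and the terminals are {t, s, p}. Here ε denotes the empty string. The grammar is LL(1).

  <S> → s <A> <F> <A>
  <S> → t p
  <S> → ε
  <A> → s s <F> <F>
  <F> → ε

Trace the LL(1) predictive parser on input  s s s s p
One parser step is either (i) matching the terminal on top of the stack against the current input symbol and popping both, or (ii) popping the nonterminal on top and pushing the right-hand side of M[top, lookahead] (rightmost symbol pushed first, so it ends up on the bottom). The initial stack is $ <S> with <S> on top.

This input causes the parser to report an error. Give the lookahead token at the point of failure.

p

step 1: stack=$ <S>  input=s s s s p $  — expand <S> → s <A> <F> <A>
step 2: stack=$ <A> <F> <A> s  input=s s s s p $  — match s
step 3: stack=$ <A> <F> <A>  input=s s s p $  — expand <A> → s s <F> <F>
step 4: stack=$ <A> <F> <F> <F> s s  input=s s s p $  — match s
step 5: stack=$ <A> <F> <F> <F> s  input=s s p $  — match s
step 6: stack=$ <A> <F> <F> <F>  input=s p $  — expand <F> → ε
step 7: stack=$ <A> <F> <F>  input=s p $  — expand <F> → ε
step 8: stack=$ <A> <F>  input=s p $  — expand <F> → ε
step 9: stack=$ <A>  input=s p $  — expand <A> → s s <F> <F>
step 10: stack=$ <F> <F> s s  input=s p $  — match s
step 11: stack=$ <F> <F> s  input=p $  — error: top is terminal s but lookahead is p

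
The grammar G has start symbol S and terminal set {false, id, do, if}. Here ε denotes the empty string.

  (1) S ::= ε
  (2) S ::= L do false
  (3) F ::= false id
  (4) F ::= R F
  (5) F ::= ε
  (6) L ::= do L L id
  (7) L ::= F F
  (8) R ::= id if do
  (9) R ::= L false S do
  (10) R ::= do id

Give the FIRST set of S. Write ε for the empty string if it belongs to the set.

{ε, do, false, id}

FIRST(S) = {ε, do, false, id}  (via L do false)
FIRST(F) = {ε, do, false, id}  (via R F)
FIRST(L) = {ε, do, false, id}  (via F F)
FIRST(R) = {do, false, id}  (via L false S do)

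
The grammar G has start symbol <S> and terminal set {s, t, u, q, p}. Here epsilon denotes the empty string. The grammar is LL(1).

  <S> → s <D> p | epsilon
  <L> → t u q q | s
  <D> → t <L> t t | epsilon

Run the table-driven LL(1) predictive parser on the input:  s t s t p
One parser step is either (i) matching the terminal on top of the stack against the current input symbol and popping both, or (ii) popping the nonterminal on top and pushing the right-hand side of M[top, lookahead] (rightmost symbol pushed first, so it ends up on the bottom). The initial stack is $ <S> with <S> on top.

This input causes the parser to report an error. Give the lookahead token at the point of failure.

p

step 1: stack=$ <S>  input=s t s t p $  — expand <S> → s <D> p
step 2: stack=$ p <D> s  input=s t s t p $  — match s
step 3: stack=$ p <D>  input=t s t p $  — expand <D> → t <L> t t
step 4: stack=$ p t t <L> t  input=t s t p $  — match t
step 5: stack=$ p t t <L>  input=s t p $  — expand <L> → s
step 6: stack=$ p t t s  input=s t p $  — match s
step 7: stack=$ p t t  input=t p $  — match t
step 8: stack=$ p t  input=p $  — error: top is terminal t but lookahead is p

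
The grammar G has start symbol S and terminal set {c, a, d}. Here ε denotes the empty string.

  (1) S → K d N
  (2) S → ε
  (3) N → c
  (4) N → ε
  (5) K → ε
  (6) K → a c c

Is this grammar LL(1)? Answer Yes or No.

Yes

FIRST(S) = {ε, a, d}
FIRST(N) = {ε, c}
FIRST(K) = {ε, a}
FOLLOW(S) = {$}
FOLLOW(N) = {$}
FOLLOW(K) = {d}
Each cell of M receives at most one production.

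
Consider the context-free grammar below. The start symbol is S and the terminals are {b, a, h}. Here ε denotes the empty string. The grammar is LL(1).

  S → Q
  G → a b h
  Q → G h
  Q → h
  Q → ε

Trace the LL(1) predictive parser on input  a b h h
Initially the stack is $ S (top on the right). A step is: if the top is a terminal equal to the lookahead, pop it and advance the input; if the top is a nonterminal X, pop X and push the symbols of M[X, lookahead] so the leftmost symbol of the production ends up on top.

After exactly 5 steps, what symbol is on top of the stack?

     Stack      Input      Action
  1  $ S        a b h h $  expand S → Q
  2  $ Q        a b h h $  expand Q → G h
  3  $ h G      a b h h $  expand G → a b h
  4  $ h h b a  a b h h $  match a
  5  $ h h b    b h h $    match b
Stack after step 5: $ h h (top = h).

h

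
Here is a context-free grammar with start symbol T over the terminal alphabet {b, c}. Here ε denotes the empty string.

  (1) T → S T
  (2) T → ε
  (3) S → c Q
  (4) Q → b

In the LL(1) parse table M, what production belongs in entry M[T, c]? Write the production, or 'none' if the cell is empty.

FIRST(S): from S→c Q we get {c}. So FIRST(S) = {c}.
FIRST(Q): from Q→b we get {b}. So FIRST(Q) = {b}.
FIRST(T): from T→S T we get {c}; from T→ε we get {ε}. So FIRST(T) = {ε, c}.
FOLLOW(T) includes $ since T is the start symbol.
FOLLOW(T): in T→S T, the suffix after T is empty (adds nothing new). Thus FOLLOW(T) = {$}.
For T → S T: FIRST(S T) = {c}, so it goes in M[T, t] for t ∈ {c}.
For T → ε: FIRST(ε) = {ε}, so it goes in M[T, t] for t ∈ {}; since ε ∈ FIRST, also for every t ∈ FOLLOW(T) = {$}.

T → S T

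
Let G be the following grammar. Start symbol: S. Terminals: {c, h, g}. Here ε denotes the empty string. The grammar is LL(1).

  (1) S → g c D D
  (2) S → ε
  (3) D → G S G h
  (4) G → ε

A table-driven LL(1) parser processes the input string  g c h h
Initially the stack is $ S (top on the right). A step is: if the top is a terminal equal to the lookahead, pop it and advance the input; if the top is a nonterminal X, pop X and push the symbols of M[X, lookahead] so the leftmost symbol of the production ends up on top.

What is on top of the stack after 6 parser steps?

G

step 1: stack=$ S  input=g c h h $  — expand S → g c D D
step 2: stack=$ D D c g  input=g c h h $  — match g
step 3: stack=$ D D c  input=c h h $  — match c
step 4: stack=$ D D  input=h h $  — expand D → G S G h
step 5: stack=$ D h G S G  input=h h $  — expand G → ε
step 6: stack=$ D h G S  input=h h $  — expand S → ε
Stack after step 6: $ D h G (top = G).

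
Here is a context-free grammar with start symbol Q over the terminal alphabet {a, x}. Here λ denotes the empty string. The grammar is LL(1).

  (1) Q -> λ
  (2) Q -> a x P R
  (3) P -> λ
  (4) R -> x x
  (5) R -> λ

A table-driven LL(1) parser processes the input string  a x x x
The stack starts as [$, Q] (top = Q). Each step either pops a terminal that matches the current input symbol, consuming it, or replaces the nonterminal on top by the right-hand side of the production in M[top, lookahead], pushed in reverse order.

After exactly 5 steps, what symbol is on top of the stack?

x

step 1: stack=$ Q  input=a x x x $  — expand Q -> a x P R
step 2: stack=$ R P x a  input=a x x x $  — match a
step 3: stack=$ R P x  input=x x x $  — match x
step 4: stack=$ R P  input=x x $  — expand P -> λ
step 5: stack=$ R  input=x x $  — expand R -> x x
Stack after step 5: $ x x (top = x).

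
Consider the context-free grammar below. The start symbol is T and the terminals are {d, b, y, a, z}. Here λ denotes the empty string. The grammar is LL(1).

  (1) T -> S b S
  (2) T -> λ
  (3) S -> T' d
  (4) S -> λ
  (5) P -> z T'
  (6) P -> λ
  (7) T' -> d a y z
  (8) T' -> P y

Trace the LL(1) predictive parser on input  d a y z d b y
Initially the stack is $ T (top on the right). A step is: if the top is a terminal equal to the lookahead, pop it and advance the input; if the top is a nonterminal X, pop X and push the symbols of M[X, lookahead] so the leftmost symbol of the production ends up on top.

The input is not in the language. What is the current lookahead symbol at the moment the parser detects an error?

step 1: stack=$ T  input=d a y z d b y $  — expand T -> S b S
step 2: stack=$ S b S  input=d a y z d b y $  — expand S -> T' d
step 3: stack=$ S b d T'  input=d a y z d b y $  — expand T' -> d a y z
step 4: stack=$ S b d z y a d  input=d a y z d b y $  — match d
step 5: stack=$ S b d z y a  input=a y z d b y $  — match a
step 6: stack=$ S b d z y  input=y z d b y $  — match y
step 7: stack=$ S b d z  input=z d b y $  — match z
step 8: stack=$ S b d  input=d b y $  — match d
step 9: stack=$ S b  input=b y $  — match b
step 10: stack=$ S  input=y $  — expand S -> T' d
step 11: stack=$ d T'  input=y $  — expand T' -> P y
step 12: stack=$ d y P  input=y $  — expand P -> λ
step 13: stack=$ d y  input=y $  — match y
step 14: stack=$ d  input=$  — error: top is terminal d but lookahead is $

$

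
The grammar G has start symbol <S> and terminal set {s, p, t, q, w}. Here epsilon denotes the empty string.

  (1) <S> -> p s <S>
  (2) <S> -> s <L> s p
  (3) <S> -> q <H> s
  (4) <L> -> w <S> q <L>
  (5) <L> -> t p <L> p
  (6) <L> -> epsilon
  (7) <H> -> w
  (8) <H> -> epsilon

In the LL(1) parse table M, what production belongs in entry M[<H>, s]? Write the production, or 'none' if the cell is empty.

<H> -> epsilon

FIRST(<S>): from <S>->p s <S> we get {p}; from <S>->s <L> s p we get {s}; from <S>->q <H> s we get {q}. So FIRST(<S>) = {p, q, s}.
FIRST(<L>): from <L>->w <S> q <L> we get {w}; from <L>->t p <L> p we get {t}; from <L>->epsilon we get {epsilon}. So FIRST(<L>) = {epsilon, t, w}.
FIRST(<H>): from <H>->w we get {w}; from <H>->epsilon we get {epsilon}. So FIRST(<H>) = {epsilon, w}.
FOLLOW(<S>) includes $ since <S> is the start symbol.
FOLLOW(<H>): in <S>->q <H> s, <H> is followed by s with FIRST {s}. Thus FOLLOW(<H>) = {s}.
For <H> -> w: FIRST(w) = {w}, so it goes in M[<H>, t] for t ∈ {w}.
For <H> -> epsilon: FIRST(epsilon) = {epsilon}, so it goes in M[<H>, t] for t ∈ {}; since epsilon ∈ FIRST, also for every t ∈ FOLLOW(<H>) = {s}.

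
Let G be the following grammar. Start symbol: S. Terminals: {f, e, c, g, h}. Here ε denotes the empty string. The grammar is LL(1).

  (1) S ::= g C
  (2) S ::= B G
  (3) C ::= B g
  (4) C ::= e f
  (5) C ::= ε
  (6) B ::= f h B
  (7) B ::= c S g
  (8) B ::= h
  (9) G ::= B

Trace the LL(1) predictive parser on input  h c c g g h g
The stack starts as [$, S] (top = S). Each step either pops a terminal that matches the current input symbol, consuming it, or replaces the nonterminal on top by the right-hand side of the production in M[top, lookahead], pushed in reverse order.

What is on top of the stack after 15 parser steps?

step 1: stack=$ S  input=h c c g g h g $  — expand S ::= B G
step 2: stack=$ G B  input=h c c g g h g $  — expand B ::= h
step 3: stack=$ G h  input=h c c g g h g $  — match h
step 4: stack=$ G  input=c c g g h g $  — expand G ::= B
step 5: stack=$ B  input=c c g g h g $  — expand B ::= c S g
step 6: stack=$ g S c  input=c c g g h g $  — match c
step 7: stack=$ g S  input=c g g h g $  — expand S ::= B G
step 8: stack=$ g G B  input=c g g h g $  — expand B ::= c S g
step 9: stack=$ g G g S c  input=c g g h g $  — match c
step 10: stack=$ g G g S  input=g g h g $  — expand S ::= g C
step 11: stack=$ g G g C g  input=g g h g $  — match g
step 12: stack=$ g G g C  input=g h g $  — expand C ::= ε
step 13: stack=$ g G g  input=g h g $  — match g
step 14: stack=$ g G  input=h g $  — expand G ::= B
step 15: stack=$ g B  input=h g $  — expand B ::= h
Stack after step 15: $ g h (top = h).

h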